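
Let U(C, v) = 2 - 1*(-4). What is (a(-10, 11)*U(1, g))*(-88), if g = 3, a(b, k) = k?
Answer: -5808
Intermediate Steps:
U(C, v) = 6 (U(C, v) = 2 + 4 = 6)
(a(-10, 11)*U(1, g))*(-88) = (11*6)*(-88) = 66*(-88) = -5808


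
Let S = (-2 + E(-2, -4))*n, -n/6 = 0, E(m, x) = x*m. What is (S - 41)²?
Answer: 1681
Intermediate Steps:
E(m, x) = m*x
n = 0 (n = -6*0 = 0)
S = 0 (S = (-2 - 2*(-4))*0 = (-2 + 8)*0 = 6*0 = 0)
(S - 41)² = (0 - 41)² = (-41)² = 1681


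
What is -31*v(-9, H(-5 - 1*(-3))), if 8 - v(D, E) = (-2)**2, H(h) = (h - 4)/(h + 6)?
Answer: -124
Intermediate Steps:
H(h) = (-4 + h)/(6 + h)
v(D, E) = 4 (v(D, E) = 8 - 1*(-2)**2 = 8 - 1*4 = 8 - 4 = 4)
-31*v(-9, H(-5 - 1*(-3))) = -31*4 = -124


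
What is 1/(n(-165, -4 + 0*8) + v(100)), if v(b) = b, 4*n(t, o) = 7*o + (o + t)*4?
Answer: -1/76 ≈ -0.013158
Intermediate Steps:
n(t, o) = t + 11*o/4 (n(t, o) = (7*o + (o + t)*4)/4 = (7*o + (4*o + 4*t))/4 = (4*t + 11*o)/4 = t + 11*o/4)
1/(n(-165, -4 + 0*8) + v(100)) = 1/((-165 + 11*(-4 + 0*8)/4) + 100) = 1/((-165 + 11*(-4 + 0)/4) + 100) = 1/((-165 + (11/4)*(-4)) + 100) = 1/((-165 - 11) + 100) = 1/(-176 + 100) = 1/(-76) = -1/76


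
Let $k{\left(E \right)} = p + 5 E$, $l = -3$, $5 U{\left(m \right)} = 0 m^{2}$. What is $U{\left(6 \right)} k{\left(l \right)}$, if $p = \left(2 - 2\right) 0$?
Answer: $0$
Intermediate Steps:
$U{\left(m \right)} = 0$ ($U{\left(m \right)} = \frac{0 m^{2}}{5} = \frac{1}{5} \cdot 0 = 0$)
$p = 0$ ($p = 0 \cdot 0 = 0$)
$k{\left(E \right)} = 5 E$ ($k{\left(E \right)} = 0 + 5 E = 5 E$)
$U{\left(6 \right)} k{\left(l \right)} = 0 \cdot 5 \left(-3\right) = 0 \left(-15\right) = 0$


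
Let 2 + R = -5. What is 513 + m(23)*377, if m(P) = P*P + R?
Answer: 197307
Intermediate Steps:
R = -7 (R = -2 - 5 = -7)
m(P) = -7 + P² (m(P) = P*P - 7 = P² - 7 = -7 + P²)
513 + m(23)*377 = 513 + (-7 + 23²)*377 = 513 + (-7 + 529)*377 = 513 + 522*377 = 513 + 196794 = 197307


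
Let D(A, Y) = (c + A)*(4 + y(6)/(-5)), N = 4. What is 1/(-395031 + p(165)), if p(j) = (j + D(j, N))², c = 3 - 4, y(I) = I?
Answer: -25/135134 ≈ -0.00018500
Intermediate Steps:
c = -1
D(A, Y) = -14/5 + 14*A/5 (D(A, Y) = (-1 + A)*(4 + 6/(-5)) = (-1 + A)*(4 + 6*(-⅕)) = (-1 + A)*(4 - 6/5) = (-1 + A)*(14/5) = -14/5 + 14*A/5)
p(j) = (-14/5 + 19*j/5)² (p(j) = (j + (-14/5 + 14*j/5))² = (-14/5 + 19*j/5)²)
1/(-395031 + p(165)) = 1/(-395031 + (14 - 19*165)²/25) = 1/(-395031 + (14 - 3135)²/25) = 1/(-395031 + (1/25)*(-3121)²) = 1/(-395031 + (1/25)*9740641) = 1/(-395031 + 9740641/25) = 1/(-135134/25) = -25/135134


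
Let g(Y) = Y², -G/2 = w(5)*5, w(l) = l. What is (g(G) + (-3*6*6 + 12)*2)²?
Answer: 5326864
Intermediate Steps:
G = -50 (G = -10*5 = -2*25 = -50)
(g(G) + (-3*6*6 + 12)*2)² = ((-50)² + (-3*6*6 + 12)*2)² = (2500 + (-18*6 + 12)*2)² = (2500 + (-108 + 12)*2)² = (2500 - 96*2)² = (2500 - 192)² = 2308² = 5326864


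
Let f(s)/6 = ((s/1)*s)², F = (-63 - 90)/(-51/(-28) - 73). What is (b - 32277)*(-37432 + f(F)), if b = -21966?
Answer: 31924730099578902136488/15777173258401 ≈ 2.0235e+9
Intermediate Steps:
F = 4284/1993 (F = -153/(-51*(-1/28) - 73) = -153/(51/28 - 73) = -153/(-1993/28) = -153*(-28/1993) = 4284/1993 ≈ 2.1495)
f(s) = 6*s⁴ (f(s) = 6*((s/1)*s)² = 6*((s*1)*s)² = 6*(s*s)² = 6*(s²)² = 6*s⁴)
(b - 32277)*(-37432 + f(F)) = (-21966 - 32277)*(-37432 + 6*(4284/1993)⁴) = -54243*(-37432 + 6*(336819982254336/15777173258401)) = -54243*(-37432 + 2020919893526016/15777173258401) = -54243*(-588550229514940216/15777173258401) = 31924730099578902136488/15777173258401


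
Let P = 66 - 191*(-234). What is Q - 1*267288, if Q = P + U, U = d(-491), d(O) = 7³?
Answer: -222185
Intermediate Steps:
d(O) = 343
U = 343
P = 44760 (P = 66 + 44694 = 44760)
Q = 45103 (Q = 44760 + 343 = 45103)
Q - 1*267288 = 45103 - 1*267288 = 45103 - 267288 = -222185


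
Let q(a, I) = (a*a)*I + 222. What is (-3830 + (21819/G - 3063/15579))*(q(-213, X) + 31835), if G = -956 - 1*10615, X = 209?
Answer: -104322027363550264/2861343 ≈ -3.6459e+10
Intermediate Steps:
G = -11571 (G = -956 - 10615 = -11571)
q(a, I) = 222 + I*a**2 (q(a, I) = a**2*I + 222 = I*a**2 + 222 = 222 + I*a**2)
(-3830 + (21819/G - 3063/15579))*(q(-213, X) + 31835) = (-3830 + (21819/(-11571) - 3063/15579))*((222 + 209*(-213)**2) + 31835) = (-3830 + (21819*(-1/11571) - 3063*1/15579))*((222 + 209*45369) + 31835) = (-3830 + (-1039/551 - 1021/5193))*((222 + 9482121) + 31835) = (-3830 - 5958098/2861343)*(9482343 + 31835) = -10964901788/2861343*9514178 = -104322027363550264/2861343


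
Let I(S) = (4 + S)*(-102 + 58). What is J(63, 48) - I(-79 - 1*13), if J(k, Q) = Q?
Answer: -3824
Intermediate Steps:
I(S) = -176 - 44*S (I(S) = (4 + S)*(-44) = -176 - 44*S)
J(63, 48) - I(-79 - 1*13) = 48 - (-176 - 44*(-79 - 1*13)) = 48 - (-176 - 44*(-79 - 13)) = 48 - (-176 - 44*(-92)) = 48 - (-176 + 4048) = 48 - 1*3872 = 48 - 3872 = -3824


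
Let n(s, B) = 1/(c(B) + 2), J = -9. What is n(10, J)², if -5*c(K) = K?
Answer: 25/361 ≈ 0.069252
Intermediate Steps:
c(K) = -K/5
n(s, B) = 1/(2 - B/5) (n(s, B) = 1/(-B/5 + 2) = 1/(2 - B/5))
n(10, J)² = (-5/(-10 - 9))² = (-5/(-19))² = (-5*(-1/19))² = (5/19)² = 25/361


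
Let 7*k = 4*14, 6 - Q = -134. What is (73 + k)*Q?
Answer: 11340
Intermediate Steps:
Q = 140 (Q = 6 - 1*(-134) = 6 + 134 = 140)
k = 8 (k = (4*14)/7 = (⅐)*56 = 8)
(73 + k)*Q = (73 + 8)*140 = 81*140 = 11340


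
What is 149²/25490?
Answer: 22201/25490 ≈ 0.87097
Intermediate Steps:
149²/25490 = 22201*(1/25490) = 22201/25490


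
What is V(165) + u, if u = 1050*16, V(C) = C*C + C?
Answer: 44190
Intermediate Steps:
V(C) = C + C**2 (V(C) = C**2 + C = C + C**2)
u = 16800
V(165) + u = 165*(1 + 165) + 16800 = 165*166 + 16800 = 27390 + 16800 = 44190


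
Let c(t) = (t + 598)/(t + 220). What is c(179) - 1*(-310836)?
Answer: 5905921/19 ≈ 3.1084e+5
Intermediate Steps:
c(t) = (598 + t)/(220 + t)
c(179) - 1*(-310836) = (598 + 179)/(220 + 179) - 1*(-310836) = 777/399 + 310836 = (1/399)*777 + 310836 = 37/19 + 310836 = 5905921/19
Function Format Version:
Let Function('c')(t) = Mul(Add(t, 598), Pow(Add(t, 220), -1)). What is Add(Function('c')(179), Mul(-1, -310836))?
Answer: Rational(5905921, 19) ≈ 3.1084e+5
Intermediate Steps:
Function('c')(t) = Mul(Pow(Add(220, t), -1), Add(598, t)) (Function('c')(t) = Mul(Add(598, t), Pow(Add(220, t), -1)) = Mul(Pow(Add(220, t), -1), Add(598, t)))
Add(Function('c')(179), Mul(-1, -310836)) = Add(Mul(Pow(Add(220, 179), -1), Add(598, 179)), Mul(-1, -310836)) = Add(Mul(Pow(399, -1), 777), 310836) = Add(Mul(Rational(1, 399), 777), 310836) = Add(Rational(37, 19), 310836) = Rational(5905921, 19)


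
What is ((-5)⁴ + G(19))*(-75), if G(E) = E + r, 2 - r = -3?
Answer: -48675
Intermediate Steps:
r = 5 (r = 2 - 1*(-3) = 2 + 3 = 5)
G(E) = 5 + E (G(E) = E + 5 = 5 + E)
((-5)⁴ + G(19))*(-75) = ((-5)⁴ + (5 + 19))*(-75) = (625 + 24)*(-75) = 649*(-75) = -48675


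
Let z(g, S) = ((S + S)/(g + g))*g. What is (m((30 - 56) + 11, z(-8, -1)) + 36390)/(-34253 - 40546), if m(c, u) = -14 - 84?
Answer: -36292/74799 ≈ -0.48519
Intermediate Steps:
z(g, S) = S (z(g, S) = ((2*S)/((2*g)))*g = ((2*S)*(1/(2*g)))*g = (S/g)*g = S)
m(c, u) = -98
(m((30 - 56) + 11, z(-8, -1)) + 36390)/(-34253 - 40546) = (-98 + 36390)/(-34253 - 40546) = 36292/(-74799) = 36292*(-1/74799) = -36292/74799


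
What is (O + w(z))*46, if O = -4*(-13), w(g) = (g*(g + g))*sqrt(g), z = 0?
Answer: 2392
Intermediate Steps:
w(g) = 2*g**(5/2) (w(g) = (g*(2*g))*sqrt(g) = (2*g**2)*sqrt(g) = 2*g**(5/2))
O = 52
(O + w(z))*46 = (52 + 2*0**(5/2))*46 = (52 + 2*0)*46 = (52 + 0)*46 = 52*46 = 2392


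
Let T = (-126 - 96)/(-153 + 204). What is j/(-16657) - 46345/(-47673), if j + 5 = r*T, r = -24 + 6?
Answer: 13064019074/13499515737 ≈ 0.96774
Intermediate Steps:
r = -18
T = -74/17 (T = -222/51 = -222*1/51 = -74/17 ≈ -4.3529)
j = 1247/17 (j = -5 - 18*(-74/17) = -5 + 1332/17 = 1247/17 ≈ 73.353)
j/(-16657) - 46345/(-47673) = (1247/17)/(-16657) - 46345/(-47673) = (1247/17)*(-1/16657) - 46345*(-1/47673) = -1247/283169 + 46345/47673 = 13064019074/13499515737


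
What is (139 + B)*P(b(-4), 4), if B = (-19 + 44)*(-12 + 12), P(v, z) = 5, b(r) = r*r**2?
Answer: 695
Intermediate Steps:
b(r) = r**3
B = 0 (B = 25*0 = 0)
(139 + B)*P(b(-4), 4) = (139 + 0)*5 = 139*5 = 695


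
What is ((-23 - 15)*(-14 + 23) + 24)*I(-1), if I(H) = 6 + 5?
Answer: -3498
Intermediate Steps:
I(H) = 11
((-23 - 15)*(-14 + 23) + 24)*I(-1) = ((-23 - 15)*(-14 + 23) + 24)*11 = (-38*9 + 24)*11 = (-342 + 24)*11 = -318*11 = -3498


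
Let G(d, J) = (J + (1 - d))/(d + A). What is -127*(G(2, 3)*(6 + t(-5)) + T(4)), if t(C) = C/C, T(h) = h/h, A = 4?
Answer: -1270/3 ≈ -423.33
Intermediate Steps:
T(h) = 1
G(d, J) = (1 + J - d)/(4 + d) (G(d, J) = (J + (1 - d))/(d + 4) = (1 + J - d)/(4 + d))
t(C) = 1
-127*(G(2, 3)*(6 + t(-5)) + T(4)) = -127*(((1 + 3 - 1*2)/(4 + 2))*(6 + 1) + 1) = -127*(((1 + 3 - 2)/6)*7 + 1) = -127*(((⅙)*2)*7 + 1) = -127*((⅓)*7 + 1) = -127*(7/3 + 1) = -127*10/3 = -1270/3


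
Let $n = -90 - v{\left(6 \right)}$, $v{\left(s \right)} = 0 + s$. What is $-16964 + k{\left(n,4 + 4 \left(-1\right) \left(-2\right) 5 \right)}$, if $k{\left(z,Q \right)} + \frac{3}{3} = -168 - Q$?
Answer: $-17177$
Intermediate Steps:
$v{\left(s \right)} = s$
$n = -96$ ($n = -90 - 6 = -96$)
$k{\left(z,Q \right)} = -169 - Q$ ($k{\left(z,Q \right)} = -1 - \left(168 + Q\right) = -169 - Q$)
$-16964 + k{\left(n,4 + 4 \left(-1\right) \left(-2\right) 5 \right)} = -16964 - \left(173 + 4 \left(-1\right) \left(-2\right) 5\right) = -16964 - \left(173 + \left(-4\right) \left(-2\right) 5\right) = -16964 - \left(173 + 40\right) = -16964 - 213 = -17177$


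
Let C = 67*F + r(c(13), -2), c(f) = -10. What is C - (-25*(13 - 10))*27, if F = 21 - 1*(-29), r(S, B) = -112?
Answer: 5263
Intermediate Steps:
F = 50 (F = 21 + 29 = 50)
C = 3238 (C = 67*50 - 112 = 3350 - 112 = 3238)
C - (-25*(13 - 10))*27 = 3238 - (-25*(13 - 10))*27 = 3238 - (-25*3)*27 = 3238 - (-75)*27 = 3238 - 1*(-2025) = 3238 + 2025 = 5263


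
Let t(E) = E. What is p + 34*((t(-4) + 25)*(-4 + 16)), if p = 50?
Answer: 8618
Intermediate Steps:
p + 34*((t(-4) + 25)*(-4 + 16)) = 50 + 34*((-4 + 25)*(-4 + 16)) = 50 + 34*(21*12) = 50 + 34*252 = 50 + 8568 = 8618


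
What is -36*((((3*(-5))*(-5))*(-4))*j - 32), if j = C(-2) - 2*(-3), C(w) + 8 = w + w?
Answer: -63648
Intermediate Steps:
C(w) = -8 + 2*w (C(w) = -8 + (w + w) = -8 + 2*w)
j = -6 (j = (-8 + 2*(-2)) - 2*(-3) = (-8 - 4) + 6 = -12 + 6 = -6)
-36*((((3*(-5))*(-5))*(-4))*j - 32) = -36*((((3*(-5))*(-5))*(-4))*(-6) - 32) = -36*((-15*(-5)*(-4))*(-6) - 32) = -36*((75*(-4))*(-6) - 32) = -36*(-300*(-6) - 32) = -36*(1800 - 32) = -36*1768 = -63648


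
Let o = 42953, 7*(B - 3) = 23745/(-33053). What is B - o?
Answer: -9937408195/231371 ≈ -42950.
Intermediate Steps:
B = 670368/231371 (B = 3 + (23745/(-33053))/7 = 3 + (23745*(-1/33053))/7 = 3 + (1/7)*(-23745/33053) = 3 - 23745/231371 = 670368/231371 ≈ 2.8974)
B - o = 670368/231371 - 1*42953 = 670368/231371 - 42953 = -9937408195/231371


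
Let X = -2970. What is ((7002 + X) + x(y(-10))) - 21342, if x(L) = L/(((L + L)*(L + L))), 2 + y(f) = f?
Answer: -830881/48 ≈ -17310.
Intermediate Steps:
y(f) = -2 + f
x(L) = 1/(4*L) (x(L) = L/(((2*L)*(2*L))) = L/((4*L**2)) = L*(1/(4*L**2)) = 1/(4*L))
((7002 + X) + x(y(-10))) - 21342 = ((7002 - 2970) + 1/(4*(-2 - 10))) - 21342 = (4032 + (1/4)/(-12)) - 21342 = (4032 + (1/4)*(-1/12)) - 21342 = (4032 - 1/48) - 21342 = 193535/48 - 21342 = -830881/48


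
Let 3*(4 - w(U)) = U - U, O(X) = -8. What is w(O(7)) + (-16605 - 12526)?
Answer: -29127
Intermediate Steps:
w(U) = 4 (w(U) = 4 - (U - U)/3 = 4 - 1/3*0 = 4 + 0 = 4)
w(O(7)) + (-16605 - 12526) = 4 + (-16605 - 12526) = 4 - 29131 = -29127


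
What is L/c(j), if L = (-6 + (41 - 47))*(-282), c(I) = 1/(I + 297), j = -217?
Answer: 270720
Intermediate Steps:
c(I) = 1/(297 + I)
L = 3384 (L = (-6 - 6)*(-282) = -12*(-282) = 3384)
L/c(j) = 3384/(1/(297 - 217)) = 3384/(1/80) = 3384*80 = 270720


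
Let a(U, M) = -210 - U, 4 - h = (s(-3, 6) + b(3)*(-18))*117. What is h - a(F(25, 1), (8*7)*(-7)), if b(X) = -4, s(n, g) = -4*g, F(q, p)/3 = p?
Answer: -5399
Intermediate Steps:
F(q, p) = 3*p
h = -5612 (h = 4 - (-4*6 - 4*(-18))*117 = 4 - (-24 + 72)*117 = 4 - 48*117 = 4 - 1*5616 = 4 - 5616 = -5612)
h - a(F(25, 1), (8*7)*(-7)) = -5612 - (-210 - 3) = -5612 - 1*(-213) = -5612 + 213 = -5399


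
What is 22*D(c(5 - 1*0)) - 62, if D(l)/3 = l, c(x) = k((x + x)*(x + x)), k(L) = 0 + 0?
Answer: -62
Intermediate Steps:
k(L) = 0
c(x) = 0
D(l) = 3*l
22*D(c(5 - 1*0)) - 62 = 22*(3*0) - 62 = 22*0 - 62 = 0 - 62 = -62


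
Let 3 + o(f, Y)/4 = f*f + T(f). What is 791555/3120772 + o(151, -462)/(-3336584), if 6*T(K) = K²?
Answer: 216474608717/976192305267 ≈ 0.22175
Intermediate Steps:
T(K) = K²/6
o(f, Y) = -12 + 14*f²/3 (o(f, Y) = -12 + 4*(f*f + f²/6) = -12 + 4*(f² + f²/6) = -12 + 4*(7*f²/6) = -12 + 14*f²/3)
791555/3120772 + o(151, -462)/(-3336584) = 791555/3120772 + (-12 + (14/3)*151²)/(-3336584) = 791555*(1/3120772) + (-12 + (14/3)*22801)*(-1/3336584) = 791555/3120772 + (-12 + 319214/3)*(-1/3336584) = 791555/3120772 + (319178/3)*(-1/3336584) = 791555/3120772 - 159589/5004876 = 216474608717/976192305267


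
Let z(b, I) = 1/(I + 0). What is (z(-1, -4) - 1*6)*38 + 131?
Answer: -213/2 ≈ -106.50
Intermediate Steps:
z(b, I) = 1/I
(z(-1, -4) - 1*6)*38 + 131 = (1/(-4) - 1*6)*38 + 131 = (-1/4 - 6)*38 + 131 = -25/4*38 + 131 = -475/2 + 131 = -213/2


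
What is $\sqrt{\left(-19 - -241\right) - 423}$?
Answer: $i \sqrt{201} \approx 14.177 i$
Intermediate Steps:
$\sqrt{\left(-19 - -241\right) - 423} = \sqrt{\left(-19 + 241\right) - 423} = \sqrt{222 - 423} = \sqrt{-201} = i \sqrt{201}$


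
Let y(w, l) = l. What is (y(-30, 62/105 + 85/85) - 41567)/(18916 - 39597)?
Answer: 4364368/2171505 ≈ 2.0098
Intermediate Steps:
(y(-30, 62/105 + 85/85) - 41567)/(18916 - 39597) = ((62/105 + 85/85) - 41567)/(18916 - 39597) = ((62*(1/105) + 85*(1/85)) - 41567)/(-20681) = ((62/105 + 1) - 41567)*(-1/20681) = (167/105 - 41567)*(-1/20681) = -4364368/105*(-1/20681) = 4364368/2171505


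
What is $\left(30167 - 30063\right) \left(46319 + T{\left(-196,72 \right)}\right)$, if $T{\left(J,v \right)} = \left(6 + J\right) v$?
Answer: $3394456$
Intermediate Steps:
$T{\left(J,v \right)} = v \left(6 + J\right)$
$\left(30167 - 30063\right) \left(46319 + T{\left(-196,72 \right)}\right) = \left(30167 - 30063\right) \left(46319 + 72 \left(6 - 196\right)\right) = 104 \left(46319 + 72 \left(-190\right)\right) = 104 \left(46319 - 13680\right) = 104 \cdot 32639 = 3394456$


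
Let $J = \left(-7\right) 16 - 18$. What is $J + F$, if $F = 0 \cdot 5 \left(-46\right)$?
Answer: $-130$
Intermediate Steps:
$F = 0$ ($F = 0 \left(-46\right) = 0$)
$J = -130$ ($J = -112 - 18 = -130$)
$J + F = -130 + 0 = -130$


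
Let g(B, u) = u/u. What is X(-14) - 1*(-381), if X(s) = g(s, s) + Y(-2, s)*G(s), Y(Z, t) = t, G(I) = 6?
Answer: 298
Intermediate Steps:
g(B, u) = 1
X(s) = 1 + 6*s (X(s) = 1 + s*6 = 1 + 6*s)
X(-14) - 1*(-381) = (1 + 6*(-14)) - 1*(-381) = (1 - 84) + 381 = -83 + 381 = 298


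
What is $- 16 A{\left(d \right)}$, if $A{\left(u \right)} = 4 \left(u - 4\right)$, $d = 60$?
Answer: $-3584$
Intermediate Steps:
$A{\left(u \right)} = -16 + 4 u$ ($A{\left(u \right)} = 4 \left(-4 + u\right) = -16 + 4 u$)
$- 16 A{\left(d \right)} = - 16 \left(-16 + 4 \cdot 60\right) = - 16 \left(-16 + 240\right) = \left(-16\right) 224 = -3584$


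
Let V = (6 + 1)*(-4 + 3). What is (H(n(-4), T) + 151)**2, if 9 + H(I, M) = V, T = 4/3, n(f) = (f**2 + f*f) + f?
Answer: 18225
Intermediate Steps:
n(f) = f + 2*f**2 (n(f) = (f**2 + f**2) + f = 2*f**2 + f = f + 2*f**2)
T = 4/3 (T = 4*(1/3) = 4/3 ≈ 1.3333)
V = -7 (V = 7*(-1) = -7)
H(I, M) = -16 (H(I, M) = -9 - 7 = -16)
(H(n(-4), T) + 151)**2 = (-16 + 151)**2 = 135**2 = 18225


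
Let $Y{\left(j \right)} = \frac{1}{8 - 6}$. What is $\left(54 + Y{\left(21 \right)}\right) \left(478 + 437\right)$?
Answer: $\frac{99735}{2} \approx 49868.0$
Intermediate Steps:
$Y{\left(j \right)} = \frac{1}{2}$
$\left(54 + Y{\left(21 \right)}\right) \left(478 + 437\right) = \left(54 + \frac{1}{2}\right) \left(478 + 437\right) = \frac{109}{2} \cdot 915 = \frac{99735}{2}$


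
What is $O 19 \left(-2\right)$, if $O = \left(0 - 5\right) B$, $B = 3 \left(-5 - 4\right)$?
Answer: $-5130$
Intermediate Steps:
$B = -27$ ($B = 3 \left(-9\right) = -27$)
$O = 135$ ($O = \left(0 - 5\right) \left(-27\right) = \left(-5\right) \left(-27\right) = 135$)
$O 19 \left(-2\right) = 135 \cdot 19 \left(-2\right) = 2565 \left(-2\right) = -5130$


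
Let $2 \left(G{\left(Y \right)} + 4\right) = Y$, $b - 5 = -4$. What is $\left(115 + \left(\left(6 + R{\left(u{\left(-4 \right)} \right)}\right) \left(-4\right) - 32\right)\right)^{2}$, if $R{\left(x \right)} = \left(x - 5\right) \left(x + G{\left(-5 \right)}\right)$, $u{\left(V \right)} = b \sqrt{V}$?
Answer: $\left(55 - 92 i\right)^{2} \approx -5439.0 - 10120.0 i$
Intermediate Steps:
$b = 1$ ($b = 5 - 4 = 1$)
$G{\left(Y \right)} = -4 + \frac{Y}{2}$
$u{\left(V \right)} = \sqrt{V}$ ($u{\left(V \right)} = 1 \sqrt{V} = \sqrt{V}$)
$R{\left(x \right)} = \left(-5 + x\right) \left(- \frac{13}{2} + x\right)$ ($R{\left(x \right)} = \left(x - 5\right) \left(x + \left(-4 + \frac{1}{2} \left(-5\right)\right)\right) = \left(-5 + x\right) \left(x - \frac{13}{2}\right) = \left(-5 + x\right) \left(- \frac{13}{2} + x\right)$)
$\left(115 + \left(\left(6 + R{\left(u{\left(-4 \right)} \right)}\right) \left(-4\right) - 32\right)\right)^{2} = \left(115 - \left(32 - \left(6 + \left(\frac{65}{2} + \left(\sqrt{-4}\right)^{2} - \frac{23 \sqrt{-4}}{2}\right)\right) \left(-4\right)\right)\right)^{2} = \left(115 - \left(32 - \left(6 + \left(\frac{65}{2} + \left(2 i\right)^{2} - \frac{23 \cdot 2 i}{2}\right)\right) \left(-4\right)\right)\right)^{2} = \left(115 - \left(32 - \left(6 - \left(- \frac{57}{2} + 23 i\right)\right) \left(-4\right)\right)\right)^{2} = \left(115 - \left(32 - \left(6 + \left(\frac{57}{2} - 23 i\right)\right) \left(-4\right)\right)\right)^{2} = \left(115 - \left(32 - \left(\frac{69}{2} - 23 i\right) \left(-4\right)\right)\right)^{2} = \left(115 - \left(170 - 92 i\right)\right)^{2} = \left(-55 + 92 i\right)^{2}$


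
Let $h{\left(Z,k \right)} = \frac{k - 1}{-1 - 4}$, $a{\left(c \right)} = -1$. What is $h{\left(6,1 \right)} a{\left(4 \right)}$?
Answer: $0$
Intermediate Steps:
$h{\left(Z,k \right)} = \frac{1}{5} - \frac{k}{5}$ ($h{\left(Z,k \right)} = \frac{-1 + k}{-5} = \left(-1 + k\right) \left(- \frac{1}{5}\right) = \frac{1}{5} - \frac{k}{5}$)
$h{\left(6,1 \right)} a{\left(4 \right)} = \left(\frac{1}{5} - \frac{1}{5}\right) \left(-1\right) = 0 \left(-1\right) = 0$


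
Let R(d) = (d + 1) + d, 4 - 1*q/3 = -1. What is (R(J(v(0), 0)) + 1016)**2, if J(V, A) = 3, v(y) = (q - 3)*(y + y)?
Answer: 1046529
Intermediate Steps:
q = 15 (q = 12 - 3*(-1) = 12 + 3 = 15)
v(y) = 24*y (v(y) = (15 - 3)*(y + y) = 12*(2*y) = 24*y)
R(d) = 1 + 2*d (R(d) = (1 + d) + d = 1 + 2*d)
(R(J(v(0), 0)) + 1016)**2 = ((1 + 2*3) + 1016)**2 = ((1 + 6) + 1016)**2 = (7 + 1016)**2 = 1023**2 = 1046529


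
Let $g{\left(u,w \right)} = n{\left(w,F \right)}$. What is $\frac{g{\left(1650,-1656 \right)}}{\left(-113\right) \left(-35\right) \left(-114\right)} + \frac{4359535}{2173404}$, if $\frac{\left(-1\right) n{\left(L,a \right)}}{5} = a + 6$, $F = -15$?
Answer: $\frac{65516191409}{32664088716} \approx 2.0058$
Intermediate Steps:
$n{\left(L,a \right)} = -30 - 5 a$ ($n{\left(L,a \right)} = - 5 \left(a + 6\right) = - 5 \left(6 + a\right) = -30 - 5 a$)
$g{\left(u,w \right)} = 45$ ($g{\left(u,w \right)} = -30 - -75 = -30 + 75 = 45$)
$\frac{g{\left(1650,-1656 \right)}}{\left(-113\right) \left(-35\right) \left(-114\right)} + \frac{4359535}{2173404} = \frac{45}{\left(-113\right) \left(-35\right) \left(-114\right)} + \frac{4359535}{2173404} = \frac{45}{3955 \left(-114\right)} + 4359535 \cdot \frac{1}{2173404} = \frac{45}{-450870} + \frac{4359535}{2173404} = 45 \left(- \frac{1}{450870}\right) + \frac{4359535}{2173404} = - \frac{3}{30058} + \frac{4359535}{2173404} = \frac{65516191409}{32664088716}$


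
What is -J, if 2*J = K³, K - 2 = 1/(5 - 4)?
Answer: -27/2 ≈ -13.500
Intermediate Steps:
K = 3 (K = 2 + 1/(5 - 4) = 2 + 1/1 = 2 + 1 = 3)
J = 27/2 (J = (½)*3³ = (½)*27 = 27/2 ≈ 13.500)
-J = -1*27/2 = -27/2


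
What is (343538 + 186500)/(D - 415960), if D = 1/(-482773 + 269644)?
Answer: -112966468902/88653138841 ≈ -1.2743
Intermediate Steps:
D = -1/213129 (D = 1/(-213129) = -1/213129 ≈ -4.6920e-6)
(343538 + 186500)/(D - 415960) = (343538 + 186500)/(-1/213129 - 415960) = 530038/(-88653138841/213129) = 530038*(-213129/88653138841) = -112966468902/88653138841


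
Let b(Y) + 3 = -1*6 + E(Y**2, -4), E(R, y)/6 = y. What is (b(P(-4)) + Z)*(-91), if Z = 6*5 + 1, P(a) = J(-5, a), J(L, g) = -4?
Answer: 182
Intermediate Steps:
E(R, y) = 6*y
P(a) = -4
Z = 31 (Z = 30 + 1 = 31)
b(Y) = -33 (b(Y) = -3 + (-1*6 + 6*(-4)) = -3 + (-6 - 24) = -3 - 30 = -33)
(b(P(-4)) + Z)*(-91) = (-33 + 31)*(-91) = -2*(-91) = 182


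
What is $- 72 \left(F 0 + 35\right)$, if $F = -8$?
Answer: $-2520$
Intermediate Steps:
$- 72 \left(F 0 + 35\right) = - 72 \left(\left(-8\right) 0 + 35\right) = - 72 \left(0 + 35\right) = \left(-72\right) 35 = -2520$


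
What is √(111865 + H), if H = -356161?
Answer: 18*I*√754 ≈ 494.26*I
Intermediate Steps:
√(111865 + H) = √(111865 - 356161) = √(-244296) = 18*I*√754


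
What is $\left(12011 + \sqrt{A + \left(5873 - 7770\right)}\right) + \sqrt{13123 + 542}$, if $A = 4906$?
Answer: $12011 + \sqrt{3009} + \sqrt{13665} \approx 12183.0$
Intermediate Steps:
$\left(12011 + \sqrt{A + \left(5873 - 7770\right)}\right) + \sqrt{13123 + 542} = \left(12011 + \sqrt{4906 + \left(5873 - 7770\right)}\right) + \sqrt{13123 + 542} = \left(12011 + \sqrt{4906 + \left(5873 - 7770\right)}\right) + \sqrt{13665} = \left(12011 + \sqrt{4906 - 1897}\right) + \sqrt{13665} = \left(12011 + \sqrt{3009}\right) + \sqrt{13665} = 12011 + \sqrt{3009} + \sqrt{13665}$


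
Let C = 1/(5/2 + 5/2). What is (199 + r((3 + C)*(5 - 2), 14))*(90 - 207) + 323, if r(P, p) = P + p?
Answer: -128606/5 ≈ -25721.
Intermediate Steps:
C = 1/5 (C = 1/(5*(1/2) + 5*(1/2)) = 1/(5/2 + 5/2) = 1/5 ≈ 0.20000)
(199 + r((3 + C)*(5 - 2), 14))*(90 - 207) + 323 = (199 + ((3 + 1/5)*(5 - 2) + 14))*(90 - 207) + 323 = (199 + ((16/5)*3 + 14))*(-117) + 323 = (199 + (48/5 + 14))*(-117) + 323 = (199 + 118/5)*(-117) + 323 = (1113/5)*(-117) + 323 = -130221/5 + 323 = -128606/5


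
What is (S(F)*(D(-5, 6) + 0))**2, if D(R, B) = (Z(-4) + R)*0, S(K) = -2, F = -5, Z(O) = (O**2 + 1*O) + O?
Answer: 0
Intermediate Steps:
Z(O) = O**2 + 2*O (Z(O) = (O**2 + O) + O = (O + O**2) + O = O**2 + 2*O)
D(R, B) = 0 (D(R, B) = (-4*(2 - 4) + R)*0 = (-4*(-2) + R)*0 = (8 + R)*0 = 0)
(S(F)*(D(-5, 6) + 0))**2 = (-2*(0 + 0))**2 = (-2*0)**2 = 0**2 = 0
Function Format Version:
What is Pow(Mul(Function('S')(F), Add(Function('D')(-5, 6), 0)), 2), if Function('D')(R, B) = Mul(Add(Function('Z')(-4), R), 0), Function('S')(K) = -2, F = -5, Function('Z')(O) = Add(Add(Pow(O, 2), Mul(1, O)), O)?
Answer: 0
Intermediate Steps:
Function('Z')(O) = Add(Pow(O, 2), Mul(2, O)) (Function('Z')(O) = Add(Add(Pow(O, 2), O), O) = Add(Add(O, Pow(O, 2)), O) = Add(Pow(O, 2), Mul(2, O)))
Function('D')(R, B) = 0 (Function('D')(R, B) = Mul(Add(Mul(-4, Add(2, -4)), R), 0) = Mul(Add(Mul(-4, -2), R), 0) = Mul(Add(8, R), 0) = 0)
Pow(Mul(Function('S')(F), Add(Function('D')(-5, 6), 0)), 2) = Pow(Mul(-2, Add(0, 0)), 2) = Pow(Mul(-2, 0), 2) = Pow(0, 2) = 0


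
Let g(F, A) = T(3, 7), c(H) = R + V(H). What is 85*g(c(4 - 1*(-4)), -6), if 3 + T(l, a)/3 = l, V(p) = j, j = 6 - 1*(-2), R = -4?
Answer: 0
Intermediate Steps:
j = 8 (j = 6 + 2 = 8)
V(p) = 8
T(l, a) = -9 + 3*l
c(H) = 4 (c(H) = -4 + 8 = 4)
g(F, A) = 0 (g(F, A) = -9 + 3*3 = -9 + 9 = 0)
85*g(c(4 - 1*(-4)), -6) = 85*0 = 0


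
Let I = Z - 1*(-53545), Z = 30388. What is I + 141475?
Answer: 225408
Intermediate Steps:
I = 83933 (I = 30388 - 1*(-53545) = 30388 + 53545 = 83933)
I + 141475 = 83933 + 141475 = 225408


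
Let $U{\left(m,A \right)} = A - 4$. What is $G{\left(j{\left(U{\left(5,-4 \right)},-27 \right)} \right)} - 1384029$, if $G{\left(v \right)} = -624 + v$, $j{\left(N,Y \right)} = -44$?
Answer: $-1384697$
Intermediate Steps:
$U{\left(m,A \right)} = -4 + A$
$G{\left(j{\left(U{\left(5,-4 \right)},-27 \right)} \right)} - 1384029 = \left(-624 - 44\right) - 1384029 = -668 - 1384029 = -1384697$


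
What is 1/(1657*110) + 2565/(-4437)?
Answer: -51946457/89859110 ≈ -0.57809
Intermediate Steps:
1/(1657*110) + 2565/(-4437) = (1/1657)*(1/110) + 2565*(-1/4437) = 1/182270 - 285/493 = -51946457/89859110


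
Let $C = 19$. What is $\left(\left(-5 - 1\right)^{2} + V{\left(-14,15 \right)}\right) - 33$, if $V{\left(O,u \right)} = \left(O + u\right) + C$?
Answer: $23$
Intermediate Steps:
$V{\left(O,u \right)} = 19 + O + u$ ($V{\left(O,u \right)} = \left(O + u\right) + 19 = 19 + O + u$)
$\left(\left(-5 - 1\right)^{2} + V{\left(-14,15 \right)}\right) - 33 = \left(\left(-5 - 1\right)^{2} + \left(19 - 14 + 15\right)\right) - 33 = \left(\left(-6\right)^{2} + 20\right) - 33 = \left(36 + 20\right) - 33 = 56 - 33 = 23$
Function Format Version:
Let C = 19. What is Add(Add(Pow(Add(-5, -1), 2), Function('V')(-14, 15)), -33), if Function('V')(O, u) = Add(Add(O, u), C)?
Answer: 23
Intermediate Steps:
Function('V')(O, u) = Add(19, O, u) (Function('V')(O, u) = Add(Add(O, u), 19) = Add(19, O, u))
Add(Add(Pow(Add(-5, -1), 2), Function('V')(-14, 15)), -33) = Add(Add(Pow(Add(-5, -1), 2), Add(19, -14, 15)), -33) = Add(Add(Pow(-6, 2), 20), -33) = Add(Add(36, 20), -33) = Add(56, -33) = 23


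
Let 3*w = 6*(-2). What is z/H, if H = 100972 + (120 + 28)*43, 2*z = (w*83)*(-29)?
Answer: 2407/53668 ≈ 0.044850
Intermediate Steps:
w = -4 (w = (6*(-2))/3 = (1/3)*(-12) = -4)
z = 4814 (z = (-4*83*(-29))/2 = (-332*(-29))/2 = (1/2)*9628 = 4814)
H = 107336 (H = 100972 + 148*43 = 100972 + 6364 = 107336)
z/H = 4814/107336 = 4814*(1/107336) = 2407/53668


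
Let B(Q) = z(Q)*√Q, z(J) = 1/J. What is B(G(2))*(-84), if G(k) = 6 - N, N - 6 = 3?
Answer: 28*I*√3 ≈ 48.497*I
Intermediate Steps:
N = 9 (N = 6 + 3 = 9)
z(J) = 1/J
G(k) = -3 (G(k) = 6 - 1*9 = 6 - 9 = -3)
B(Q) = Q^(-½) (B(Q) = √Q/Q = Q^(-½))
B(G(2))*(-84) = -84/√(-3) = -I*√3/3*(-84) = 28*I*√3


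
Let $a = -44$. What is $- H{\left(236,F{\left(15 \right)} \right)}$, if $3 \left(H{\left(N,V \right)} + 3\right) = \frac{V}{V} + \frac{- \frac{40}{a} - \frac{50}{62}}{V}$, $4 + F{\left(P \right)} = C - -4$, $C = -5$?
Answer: $\frac{2735}{1023} \approx 2.6735$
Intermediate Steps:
$F{\left(P \right)} = -5$ ($F{\left(P \right)} = -4 - 1 = -5$)
$H{\left(N,V \right)} = - \frac{8}{3} + \frac{35}{1023 V}$ ($H{\left(N,V \right)} = -3 + \frac{\frac{V}{V} + \frac{- \frac{40}{-44} - \frac{50}{62}}{V}}{3} = -3 + \frac{1 + \frac{\left(-40\right) \left(- \frac{1}{44}\right) - \frac{25}{31}}{V}}{3} = -3 + \frac{1 + \frac{\frac{10}{11} - \frac{25}{31}}{V}}{3} = -3 + \frac{1 + \frac{35}{341 V}}{3} = -3 + \left(\frac{1}{3} + \frac{35}{1023 V}\right) = - \frac{8}{3} + \frac{35}{1023 V}$)
$- H{\left(236,F{\left(15 \right)} \right)} = - \frac{35 - -13640}{1023 \left(-5\right)} = - \frac{\left(-1\right) \left(35 + 13640\right)}{1023 \cdot 5} = - \frac{\left(-1\right) 13675}{1023 \cdot 5} = \left(-1\right) \left(- \frac{2735}{1023}\right) = \frac{2735}{1023}$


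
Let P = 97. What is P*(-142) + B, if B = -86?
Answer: -13860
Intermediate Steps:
P*(-142) + B = 97*(-142) - 86 = -13774 - 86 = -13860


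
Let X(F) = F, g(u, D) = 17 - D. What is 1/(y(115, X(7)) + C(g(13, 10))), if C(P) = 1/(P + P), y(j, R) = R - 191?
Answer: -14/2575 ≈ -0.0054369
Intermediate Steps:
y(j, R) = -191 + R
C(P) = 1/(2*P)
1/(y(115, X(7)) + C(g(13, 10))) = 1/((-191 + 7) + 1/(2*(17 - 1*10))) = 1/(-184 + 1/(2*(17 - 10))) = 1/(-184 + (½)/7) = 1/(-184 + (½)*(⅐)) = 1/(-184 + 1/14) = 1/(-2575/14) = -14/2575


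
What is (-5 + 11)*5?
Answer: 30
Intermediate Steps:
(-5 + 11)*5 = 6*5 = 30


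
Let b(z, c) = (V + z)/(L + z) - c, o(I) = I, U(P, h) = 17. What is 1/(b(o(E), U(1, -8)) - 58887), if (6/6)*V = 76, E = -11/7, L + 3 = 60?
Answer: -388/22854231 ≈ -1.6977e-5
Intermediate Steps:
L = 57 (L = -3 + 60 = 57)
E = -11/7 (E = -11*⅐ = -11/7 ≈ -1.5714)
V = 76
b(z, c) = -c + (76 + z)/(57 + z) (b(z, c) = (76 + z)/(57 + z) - c = -c + (76 + z)/(57 + z))
1/(b(o(E), U(1, -8)) - 58887) = 1/((76 - 11/7 - 57*17 - 1*17*(-11/7))/(57 - 11/7) - 58887) = 1/((76 - 11/7 - 969 + 187/7)/(388/7) - 58887) = 1/((7/388)*(-6075/7) - 58887) = 1/(-6075/388 - 58887) = 1/(-22854231/388) = -388/22854231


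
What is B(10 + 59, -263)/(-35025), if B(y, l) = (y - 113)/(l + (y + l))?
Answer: -44/16006425 ≈ -2.7489e-6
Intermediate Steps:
B(y, l) = (-113 + y)/(y + 2*l) (B(y, l) = (-113 + y)/(l + (l + y)) = (-113 + y)/(y + 2*l))
B(10 + 59, -263)/(-35025) = ((-113 + (10 + 59))/((10 + 59) + 2*(-263)))/(-35025) = ((-113 + 69)/(69 - 526))*(-1/35025) = (-44/(-457))*(-1/35025) = -1/457*(-44)*(-1/35025) = (44/457)*(-1/35025) = -44/16006425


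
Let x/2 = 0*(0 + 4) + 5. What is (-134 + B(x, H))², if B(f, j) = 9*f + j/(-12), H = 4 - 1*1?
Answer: 31329/16 ≈ 1958.1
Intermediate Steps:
x = 10 (x = 2*(0*(0 + 4) + 5) = 2*(0*4 + 5) = 2*(0 + 5) = 2*5 = 10)
H = 3 (H = 4 - 1 = 3)
B(f, j) = 9*f - j/12
(-134 + B(x, H))² = (-134 + (9*10 - 1/12*3))² = (-134 + (90 - ¼))² = (-134 + 359/4)² = (-177/4)² = 31329/16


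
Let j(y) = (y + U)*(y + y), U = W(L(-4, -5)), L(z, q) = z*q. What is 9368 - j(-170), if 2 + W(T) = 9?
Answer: -46052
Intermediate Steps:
L(z, q) = q*z
W(T) = 7 (W(T) = -2 + 9 = 7)
U = 7
j(y) = 2*y*(7 + y) (j(y) = (y + 7)*(y + y) = (7 + y)*(2*y) = 2*y*(7 + y))
9368 - j(-170) = 9368 - 2*(-170)*(7 - 170) = 9368 - 2*(-170)*(-163) = 9368 - 1*55420 = 9368 - 55420 = -46052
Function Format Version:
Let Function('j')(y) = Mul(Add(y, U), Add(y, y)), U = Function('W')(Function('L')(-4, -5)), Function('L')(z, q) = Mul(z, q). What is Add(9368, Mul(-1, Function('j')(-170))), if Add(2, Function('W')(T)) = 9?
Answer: -46052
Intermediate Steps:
Function('L')(z, q) = Mul(q, z)
Function('W')(T) = 7 (Function('W')(T) = Add(-2, 9) = 7)
U = 7
Function('j')(y) = Mul(2, y, Add(7, y)) (Function('j')(y) = Mul(Add(y, 7), Add(y, y)) = Mul(Add(7, y), Mul(2, y)) = Mul(2, y, Add(7, y)))
Add(9368, Mul(-1, Function('j')(-170))) = Add(9368, Mul(-1, Mul(2, -170, Add(7, -170)))) = Add(9368, Mul(-1, Mul(2, -170, -163))) = Add(9368, Mul(-1, 55420)) = Add(9368, -55420) = -46052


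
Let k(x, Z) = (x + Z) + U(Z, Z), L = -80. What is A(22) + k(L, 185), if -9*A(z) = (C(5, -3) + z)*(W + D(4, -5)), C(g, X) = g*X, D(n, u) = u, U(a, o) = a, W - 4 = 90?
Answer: 1987/9 ≈ 220.78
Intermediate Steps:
W = 94 (W = 4 + 90 = 94)
C(g, X) = X*g
k(x, Z) = x + 2*Z (k(x, Z) = (x + Z) + Z = (Z + x) + Z = x + 2*Z)
A(z) = 445/3 - 89*z/9 (A(z) = -(-3*5 + z)*(94 - 5)/9 = -(-15 + z)*89/9 = -(-1335 + 89*z)/9 = 445/3 - 89*z/9)
A(22) + k(L, 185) = (445/3 - 89/9*22) + (-80 + 2*185) = (445/3 - 1958/9) + (-80 + 370) = -623/9 + 290 = 1987/9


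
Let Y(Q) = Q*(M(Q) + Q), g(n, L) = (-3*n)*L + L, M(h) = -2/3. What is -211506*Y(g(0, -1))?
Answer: -352510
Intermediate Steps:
M(h) = -⅔ (M(h) = -2*⅓ = -⅔)
g(n, L) = L - 3*L*n (g(n, L) = -3*L*n + L = L - 3*L*n)
Y(Q) = Q*(-⅔ + Q)
-211506*Y(g(0, -1)) = -70502*(-(1 - 3*0))*(-2 + 3*(-(1 - 3*0))) = -70502*(-(1 + 0))*(-2 + 3*(-(1 + 0))) = -70502*(-1*1)*(-2 + 3*(-1*1)) = -70502*(-1)*(-2 + 3*(-1)) = -70502*(-1)*(-2 - 3) = -70502*(-1)*(-5) = -211506*5/3 = -352510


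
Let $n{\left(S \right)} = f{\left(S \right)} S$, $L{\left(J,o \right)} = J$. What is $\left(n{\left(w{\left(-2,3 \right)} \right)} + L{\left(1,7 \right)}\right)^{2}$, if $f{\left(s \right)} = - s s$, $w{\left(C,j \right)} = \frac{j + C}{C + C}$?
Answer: $\frac{4225}{4096} \approx 1.0315$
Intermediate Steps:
$w{\left(C,j \right)} = \frac{C + j}{2 C}$
$f{\left(s \right)} = - s^{2}$
$n{\left(S \right)} = - S^{3}$ ($n{\left(S \right)} = - S^{2} S = - S^{3}$)
$\left(n{\left(w{\left(-2,3 \right)} \right)} + L{\left(1,7 \right)}\right)^{2} = \left(- \left(\frac{-2 + 3}{2 \left(-2\right)}\right)^{3} + 1\right)^{2} = \left(- \left(\frac{1}{2} \left(- \frac{1}{2}\right) 1\right)^{3} + 1\right)^{2} = \left(- \left(- \frac{1}{4}\right)^{3} + 1\right)^{2} = \left(\left(-1\right) \left(- \frac{1}{64}\right) + 1\right)^{2} = \left(\frac{1}{64} + 1\right)^{2} = \left(\frac{65}{64}\right)^{2} = \frac{4225}{4096}$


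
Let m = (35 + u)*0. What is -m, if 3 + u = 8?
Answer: 0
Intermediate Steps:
u = 5 (u = -3 + 8 = 5)
m = 0 (m = (35 + 5)*0 = 40*0 = 0)
-m = -1*0 = 0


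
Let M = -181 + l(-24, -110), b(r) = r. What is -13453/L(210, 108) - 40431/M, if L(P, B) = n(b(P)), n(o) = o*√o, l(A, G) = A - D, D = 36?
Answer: 40431/241 - 13453*√210/44100 ≈ 163.34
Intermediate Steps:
l(A, G) = -36 + A (l(A, G) = A - 1*36 = A - 36 = -36 + A)
n(o) = o^(3/2)
L(P, B) = P^(3/2)
M = -241 (M = -181 + (-36 - 24) = -181 - 60 = -241)
-13453/L(210, 108) - 40431/M = -13453*√210/44100 - 40431/(-241) = -13453*√210/44100 - 40431*(-1/241) = -13453*√210/44100 + 40431/241 = 40431/241 - 13453*√210/44100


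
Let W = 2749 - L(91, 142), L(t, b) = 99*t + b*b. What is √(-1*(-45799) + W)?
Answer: 25*√31 ≈ 139.19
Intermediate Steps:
L(t, b) = b² + 99*t (L(t, b) = 99*t + b² = b² + 99*t)
W = -26424 (W = 2749 - (142² + 99*91) = 2749 - (20164 + 9009) = 2749 - 1*29173 = 2749 - 29173 = -26424)
√(-1*(-45799) + W) = √(-1*(-45799) - 26424) = √(45799 - 26424) = √19375 = 25*√31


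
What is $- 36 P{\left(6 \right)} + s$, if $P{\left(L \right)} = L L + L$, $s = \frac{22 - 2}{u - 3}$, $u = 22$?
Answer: $- \frac{28708}{19} \approx -1510.9$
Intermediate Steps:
$s = \frac{20}{19}$ ($s = \frac{22 - 2}{22 - 3} = \frac{20}{19} \approx 1.0526$)
$P{\left(L \right)} = L + L^{2}$ ($P{\left(L \right)} = L^{2} + L = L + L^{2}$)
$- 36 P{\left(6 \right)} + s = - 36 \cdot 6 \left(1 + 6\right) + \frac{20}{19} = - 36 \cdot 6 \cdot 7 + \frac{20}{19} = \left(-36\right) 42 + \frac{20}{19} = -1512 + \frac{20}{19} = - \frac{28708}{19}$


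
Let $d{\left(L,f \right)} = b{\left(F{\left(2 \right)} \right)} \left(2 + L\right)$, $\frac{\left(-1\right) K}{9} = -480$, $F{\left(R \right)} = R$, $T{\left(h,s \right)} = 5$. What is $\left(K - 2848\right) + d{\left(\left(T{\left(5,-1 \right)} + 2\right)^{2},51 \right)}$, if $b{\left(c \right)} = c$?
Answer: $1574$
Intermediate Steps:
$K = 4320$ ($K = \left(-9\right) \left(-480\right) = 4320$)
$d{\left(L,f \right)} = 4 + 2 L$ ($d{\left(L,f \right)} = 2 \left(2 + L\right) = 4 + 2 L$)
$\left(K - 2848\right) + d{\left(\left(T{\left(5,-1 \right)} + 2\right)^{2},51 \right)} = \left(4320 - 2848\right) + \left(4 + 2 \left(5 + 2\right)^{2}\right) = 1472 + \left(4 + 2 \cdot 7^{2}\right) = 1472 + \left(4 + 2 \cdot 49\right) = 1472 + \left(4 + 98\right) = 1472 + 102 = 1574$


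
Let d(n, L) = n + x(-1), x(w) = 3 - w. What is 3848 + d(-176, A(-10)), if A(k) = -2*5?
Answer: 3676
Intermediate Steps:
A(k) = -10
d(n, L) = 4 + n (d(n, L) = n + (3 - 1*(-1)) = n + (3 + 1) = n + 4 = 4 + n)
3848 + d(-176, A(-10)) = 3848 + (4 - 176) = 3848 - 172 = 3676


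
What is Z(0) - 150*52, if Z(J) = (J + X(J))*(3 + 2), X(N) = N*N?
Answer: -7800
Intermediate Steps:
X(N) = N²
Z(J) = 5*J + 5*J² (Z(J) = (J + J²)*(3 + 2) = (J + J²)*5 = 5*J + 5*J²)
Z(0) - 150*52 = 5*0*(1 + 0) - 150*52 = 5*0*1 - 7800 = 0 - 7800 = -7800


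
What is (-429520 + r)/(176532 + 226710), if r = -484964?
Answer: -152414/67207 ≈ -2.2678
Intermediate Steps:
(-429520 + r)/(176532 + 226710) = (-429520 - 484964)/(176532 + 226710) = -914484/403242 = -914484*1/403242 = -152414/67207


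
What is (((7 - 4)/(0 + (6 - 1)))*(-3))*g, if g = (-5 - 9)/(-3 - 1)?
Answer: -63/10 ≈ -6.3000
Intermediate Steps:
g = 7/2 (g = -14/(-4) = -14*(-1/4) = 7/2 ≈ 3.5000)
(((7 - 4)/(0 + (6 - 1)))*(-3))*g = (((7 - 4)/(0 + (6 - 1)))*(-3))*(7/2) = ((3/(0 + 5))*(-3))*(7/2) = ((3/5)*(-3))*(7/2) = -9/5*7/2 = -63/10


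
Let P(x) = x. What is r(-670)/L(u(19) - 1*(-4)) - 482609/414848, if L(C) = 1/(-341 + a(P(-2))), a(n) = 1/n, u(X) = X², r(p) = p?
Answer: 94918814031/414848 ≈ 2.2880e+5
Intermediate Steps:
L(C) = -2/683 (L(C) = 1/(-341 + 1/(-2)) = 1/(-341 - ½) = 1/(-683/2) = -2/683)
r(-670)/L(u(19) - 1*(-4)) - 482609/414848 = -670/(-2/683) - 482609/414848 = -670*(-683/2) - 482609*1/414848 = 228805 - 482609/414848 = 94918814031/414848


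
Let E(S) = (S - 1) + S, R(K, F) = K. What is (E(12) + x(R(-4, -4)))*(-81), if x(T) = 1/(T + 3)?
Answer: -1782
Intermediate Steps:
E(S) = -1 + 2*S (E(S) = (-1 + S) + S = -1 + 2*S)
x(T) = 1/(3 + T)
(E(12) + x(R(-4, -4)))*(-81) = ((-1 + 2*12) + 1/(3 - 4))*(-81) = ((-1 + 24) + 1/(-1))*(-81) = (23 - 1)*(-81) = 22*(-81) = -1782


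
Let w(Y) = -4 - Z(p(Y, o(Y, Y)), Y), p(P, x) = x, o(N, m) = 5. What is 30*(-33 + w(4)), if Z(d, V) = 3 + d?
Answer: -1350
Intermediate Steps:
w(Y) = -12 (w(Y) = -4 - (3 + 5) = -4 - 1*8 = -4 - 8 = -12)
30*(-33 + w(4)) = 30*(-33 - 12) = 30*(-45) = -1350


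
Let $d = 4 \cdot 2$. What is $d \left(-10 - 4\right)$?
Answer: $-112$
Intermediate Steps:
$d = 8$
$d \left(-10 - 4\right) = 8 \left(-10 - 4\right) = 8 \left(-14\right) = -112$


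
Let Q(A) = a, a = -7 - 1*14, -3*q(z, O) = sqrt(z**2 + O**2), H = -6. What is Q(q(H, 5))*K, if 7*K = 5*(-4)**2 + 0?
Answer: -240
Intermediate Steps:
q(z, O) = -sqrt(O**2 + z**2)/3 (q(z, O) = -sqrt(z**2 + O**2)/3 = -sqrt(O**2 + z**2)/3)
K = 80/7 (K = (5*(-4)**2 + 0)/7 = (5*16 + 0)/7 = (80 + 0)/7 = (1/7)*80 = 80/7 ≈ 11.429)
a = -21 (a = -7 - 14 = -21)
Q(A) = -21
Q(q(H, 5))*K = -21*80/7 = -240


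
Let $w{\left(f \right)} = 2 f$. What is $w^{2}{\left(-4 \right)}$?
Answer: $64$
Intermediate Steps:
$w^{2}{\left(-4 \right)} = \left(2 \left(-4\right)\right)^{2} = \left(-8\right)^{2} = 64$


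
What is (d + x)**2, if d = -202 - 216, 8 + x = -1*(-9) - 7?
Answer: 179776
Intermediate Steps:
x = -6 (x = -8 + (-1*(-9) - 7) = -8 + (9 - 7) = -8 + 2 = -6)
d = -418
(d + x)**2 = (-418 - 6)**2 = (-424)**2 = 179776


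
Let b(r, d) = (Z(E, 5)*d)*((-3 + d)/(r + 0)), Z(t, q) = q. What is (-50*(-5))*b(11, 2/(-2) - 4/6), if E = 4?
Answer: 87500/99 ≈ 883.84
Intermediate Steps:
b(r, d) = 5*d*(-3 + d)/r (b(r, d) = (5*d)*((-3 + d)/(r + 0)) = (5*d)*((-3 + d)/r) = 5*d*(-3 + d)/r)
(-50*(-5))*b(11, 2/(-2) - 4/6) = (-50*(-5))*(5*(2/(-2) - 4/6)*(-3 + (2/(-2) - 4/6))/11) = 250*(5*(2*(-½) - 4*⅙)*(1/11)*(-3 + (2*(-½) - 4*⅙))) = 250*(5*(-1 - ⅔)*(1/11)*(-3 + (-1 - ⅔))) = 250*(5*(-5/3)*(1/11)*(-3 - 5/3)) = 250*(5*(-5/3)*(1/11)*(-14/3)) = 250*(350/99) = 87500/99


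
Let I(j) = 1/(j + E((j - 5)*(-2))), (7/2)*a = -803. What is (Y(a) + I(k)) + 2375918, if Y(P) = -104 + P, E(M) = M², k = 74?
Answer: 317914980863/133826 ≈ 2.3756e+6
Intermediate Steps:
a = -1606/7 (a = (2/7)*(-803) = -1606/7 ≈ -229.43)
I(j) = 1/(j + (10 - 2*j)²) (I(j) = 1/(j + ((j - 5)*(-2))²) = 1/(j + ((-5 + j)*(-2))²) = 1/(j + (10 - 2*j)²))
(Y(a) + I(k)) + 2375918 = ((-104 - 1606/7) + 1/(74 + 4*(-5 + 74)²)) + 2375918 = (-2334/7 + 1/(74 + 4*69²)) + 2375918 = (-2334/7 + 1/(74 + 4*4761)) + 2375918 = (-2334/7 + 1/(74 + 19044)) + 2375918 = (-2334/7 + 1/19118) + 2375918 = -44621405/133826 + 2375918 = 317914980863/133826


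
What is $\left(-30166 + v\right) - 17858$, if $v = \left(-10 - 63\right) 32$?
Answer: $-50360$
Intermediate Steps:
$v = -2336$ ($v = \left(-73\right) 32 = -2336$)
$\left(-30166 + v\right) - 17858 = \left(-30166 - 2336\right) - 17858 = -32502 - 17858 = -50360$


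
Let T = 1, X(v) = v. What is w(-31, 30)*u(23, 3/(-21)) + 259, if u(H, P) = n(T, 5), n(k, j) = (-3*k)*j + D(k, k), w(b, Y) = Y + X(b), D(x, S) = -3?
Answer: 277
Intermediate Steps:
w(b, Y) = Y + b
n(k, j) = -3 - 3*j*k (n(k, j) = (-3*k)*j - 3 = -3*j*k - 3 = -3 - 3*j*k)
u(H, P) = -18 (u(H, P) = -3 - 3*5*1 = -3 - 15 = -18)
w(-31, 30)*u(23, 3/(-21)) + 259 = (30 - 31)*(-18) + 259 = -1*(-18) + 259 = 18 + 259 = 277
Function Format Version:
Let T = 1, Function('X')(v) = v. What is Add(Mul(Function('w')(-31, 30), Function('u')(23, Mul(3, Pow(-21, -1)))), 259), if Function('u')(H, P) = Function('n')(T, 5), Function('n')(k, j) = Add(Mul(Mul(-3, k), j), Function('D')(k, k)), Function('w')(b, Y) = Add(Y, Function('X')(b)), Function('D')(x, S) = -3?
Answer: 277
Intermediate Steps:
Function('w')(b, Y) = Add(Y, b)
Function('n')(k, j) = Add(-3, Mul(-3, j, k)) (Function('n')(k, j) = Add(Mul(Mul(-3, k), j), -3) = Add(Mul(-3, j, k), -3) = Add(-3, Mul(-3, j, k)))
Function('u')(H, P) = -18 (Function('u')(H, P) = Add(-3, Mul(-3, 5, 1)) = Add(-3, -15) = -18)
Add(Mul(Function('w')(-31, 30), Function('u')(23, Mul(3, Pow(-21, -1)))), 259) = Add(Mul(Add(30, -31), -18), 259) = Add(Mul(-1, -18), 259) = Add(18, 259) = 277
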